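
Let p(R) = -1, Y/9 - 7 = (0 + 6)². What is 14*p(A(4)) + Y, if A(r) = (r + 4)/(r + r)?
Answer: 373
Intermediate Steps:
A(r) = (4 + r)/(2*r) (A(r) = (4 + r)/((2*r)) = (4 + r)*(1/(2*r)) = (4 + r)/(2*r))
Y = 387 (Y = 63 + 9*(0 + 6)² = 63 + 9*6² = 63 + 9*36 = 63 + 324 = 387)
14*p(A(4)) + Y = 14*(-1) + 387 = -14 + 387 = 373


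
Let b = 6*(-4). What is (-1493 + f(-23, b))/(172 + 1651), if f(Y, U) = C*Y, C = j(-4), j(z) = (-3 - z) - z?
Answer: -1608/1823 ≈ -0.88206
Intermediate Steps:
j(z) = -3 - 2*z
C = 5 (C = -3 - 2*(-4) = -3 + 8 = 5)
b = -24
f(Y, U) = 5*Y
(-1493 + f(-23, b))/(172 + 1651) = (-1493 + 5*(-23))/(172 + 1651) = (-1493 - 115)/1823 = -1608*1/1823 = -1608/1823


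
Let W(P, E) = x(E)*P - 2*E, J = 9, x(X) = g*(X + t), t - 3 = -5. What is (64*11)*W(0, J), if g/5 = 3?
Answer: -12672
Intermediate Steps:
g = 15 (g = 5*3 = 15)
t = -2 (t = 3 - 5 = -2)
x(X) = -30 + 15*X (x(X) = 15*(X - 2) = 15*(-2 + X) = -30 + 15*X)
W(P, E) = -2*E + P*(-30 + 15*E) (W(P, E) = (-30 + 15*E)*P - 2*E = P*(-30 + 15*E) - 2*E = -2*E + P*(-30 + 15*E))
(64*11)*W(0, J) = (64*11)*(-2*9 + 15*0*(-2 + 9)) = 704*(-18 + 15*0*7) = 704*(-18 + 0) = 704*(-18) = -12672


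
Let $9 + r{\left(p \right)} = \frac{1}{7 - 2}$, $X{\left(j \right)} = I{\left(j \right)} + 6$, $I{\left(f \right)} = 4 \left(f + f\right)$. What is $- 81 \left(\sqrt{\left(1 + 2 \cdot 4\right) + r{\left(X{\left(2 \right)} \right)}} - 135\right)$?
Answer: $10935 - \frac{81 \sqrt{5}}{5} \approx 10899.0$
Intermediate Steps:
$I{\left(f \right)} = 8 f$ ($I{\left(f \right)} = 4 \cdot 2 f = 8 f$)
$X{\left(j \right)} = 6 + 8 j$ ($X{\left(j \right)} = 8 j + 6 = 6 + 8 j$)
$r{\left(p \right)} = - \frac{44}{5}$ ($r{\left(p \right)} = -9 + \frac{1}{7 - 2} = -9 + \frac{1}{5} = - \frac{44}{5}$)
$- 81 \left(\sqrt{\left(1 + 2 \cdot 4\right) + r{\left(X{\left(2 \right)} \right)}} - 135\right) = - 81 \left(\sqrt{\left(1 + 2 \cdot 4\right) - \frac{44}{5}} - 135\right) = - 81 \left(\sqrt{\left(1 + 8\right) - \frac{44}{5}} - 135\right) = - 81 \left(\sqrt{9 - \frac{44}{5}} - 135\right) = - 81 \left(\sqrt{\frac{1}{5}} - 135\right) = - 81 \left(\frac{\sqrt{5}}{5} - 135\right) = - 81 \left(-135 + \frac{\sqrt{5}}{5}\right) = 10935 - \frac{81 \sqrt{5}}{5}$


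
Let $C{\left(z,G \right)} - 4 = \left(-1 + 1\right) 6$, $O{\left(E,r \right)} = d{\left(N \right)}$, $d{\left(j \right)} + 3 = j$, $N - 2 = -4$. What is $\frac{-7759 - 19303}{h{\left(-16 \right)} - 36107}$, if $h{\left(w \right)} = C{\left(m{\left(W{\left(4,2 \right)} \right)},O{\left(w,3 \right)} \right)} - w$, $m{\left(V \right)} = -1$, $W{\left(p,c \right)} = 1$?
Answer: $\frac{27062}{36087} \approx 0.74991$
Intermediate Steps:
$N = -2$ ($N = 2 - 4 = -2$)
$d{\left(j \right)} = -3 + j$
$O{\left(E,r \right)} = -5$ ($O{\left(E,r \right)} = -3 - 2 = -5$)
$C{\left(z,G \right)} = 4$ ($C{\left(z,G \right)} = 4 + \left(-1 + 1\right) 6 = 4 + 0 \cdot 6 = 4 + 0 = 4$)
$h{\left(w \right)} = 4 - w$
$\frac{-7759 - 19303}{h{\left(-16 \right)} - 36107} = \frac{-7759 - 19303}{\left(4 - -16\right) - 36107} = - \frac{27062}{\left(4 + 16\right) - 36107} = - \frac{27062}{20 - 36107} = - \frac{27062}{-36087} = \left(-27062\right) \left(- \frac{1}{36087}\right) = \frac{27062}{36087}$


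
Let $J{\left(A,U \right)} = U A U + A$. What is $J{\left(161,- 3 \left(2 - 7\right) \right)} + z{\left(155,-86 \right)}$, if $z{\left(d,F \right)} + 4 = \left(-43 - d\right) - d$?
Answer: $36029$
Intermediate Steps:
$z{\left(d,F \right)} = -47 - 2 d$ ($z{\left(d,F \right)} = -4 - \left(43 + 2 d\right) = -47 - 2 d$)
$J{\left(A,U \right)} = A + A U^{2}$ ($J{\left(A,U \right)} = A U U + A = A U^{2} + A = A + A U^{2}$)
$J{\left(161,- 3 \left(2 - 7\right) \right)} + z{\left(155,-86 \right)} = 161 \left(1 + \left(- 3 \left(2 - 7\right)\right)^{2}\right) - 357 = 161 \left(1 + \left(\left(-3\right) \left(-5\right)\right)^{2}\right) - 357 = 161 \left(1 + 15^{2}\right) - 357 = 161 \left(1 + 225\right) - 357 = 161 \cdot 226 - 357 = 36386 - 357 = 36029$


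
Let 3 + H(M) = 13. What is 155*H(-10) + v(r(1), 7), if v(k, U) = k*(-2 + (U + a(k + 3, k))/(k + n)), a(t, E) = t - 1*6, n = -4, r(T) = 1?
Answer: 4639/3 ≈ 1546.3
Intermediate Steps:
H(M) = 10 (H(M) = -3 + 13 = 10)
a(t, E) = -6 + t (a(t, E) = t - 6 = -6 + t)
v(k, U) = k*(-2 + (-3 + U + k)/(-4 + k)) (v(k, U) = k*(-2 + (U + (-6 + (k + 3)))/(k - 4)) = k*(-2 + (U + (-6 + (3 + k)))/(-4 + k)) = k*(-2 + (U + (-3 + k))/(-4 + k)) = k*(-2 + (-3 + U + k)/(-4 + k)))
155*H(-10) + v(r(1), 7) = 155*10 + 1*(5 + 7 - 1*1)/(-4 + 1) = 1550 + 1*(5 + 7 - 1)/(-3) = 1550 + 1*(-1/3)*11 = 1550 - 11/3 = 4639/3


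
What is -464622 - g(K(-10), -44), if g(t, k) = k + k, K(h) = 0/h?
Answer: -464534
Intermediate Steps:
K(h) = 0
g(t, k) = 2*k
-464622 - g(K(-10), -44) = -464622 - 2*(-44) = -464622 - 1*(-88) = -464622 + 88 = -464534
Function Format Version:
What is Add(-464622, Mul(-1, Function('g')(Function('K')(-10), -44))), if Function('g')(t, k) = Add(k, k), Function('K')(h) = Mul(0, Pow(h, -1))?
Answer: -464534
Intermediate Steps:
Function('K')(h) = 0
Function('g')(t, k) = Mul(2, k)
Add(-464622, Mul(-1, Function('g')(Function('K')(-10), -44))) = Add(-464622, Mul(-1, Mul(2, -44))) = Add(-464622, Mul(-1, -88)) = Add(-464622, 88) = -464534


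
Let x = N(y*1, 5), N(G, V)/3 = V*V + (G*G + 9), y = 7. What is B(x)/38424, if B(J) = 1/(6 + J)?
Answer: 1/9798120 ≈ 1.0206e-7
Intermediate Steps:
N(G, V) = 27 + 3*G² + 3*V² (N(G, V) = 3*(V*V + (G*G + 9)) = 3*(V² + (G² + 9)) = 3*(V² + (9 + G²)) = 3*(9 + G² + V²) = 27 + 3*G² + 3*V²)
x = 249 (x = 27 + 3*(7*1)² + 3*5² = 27 + 3*7² + 3*25 = 27 + 3*49 + 75 = 27 + 147 + 75 = 249)
B(x)/38424 = 1/((6 + 249)*38424) = (1/38424)/255 = (1/255)*(1/38424) = 1/9798120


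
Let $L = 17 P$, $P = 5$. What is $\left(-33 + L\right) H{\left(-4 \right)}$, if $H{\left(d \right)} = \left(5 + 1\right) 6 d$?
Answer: $-7488$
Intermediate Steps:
$H{\left(d \right)} = 36 d$ ($H{\left(d \right)} = 6 \cdot 6 d = 36 d$)
$L = 85$ ($L = 17 \cdot 5 = 85$)
$\left(-33 + L\right) H{\left(-4 \right)} = \left(-33 + 85\right) 36 \left(-4\right) = 52 \left(-144\right) = -7488$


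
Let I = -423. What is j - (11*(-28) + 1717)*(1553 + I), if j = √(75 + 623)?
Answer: -1592170 + √698 ≈ -1.5921e+6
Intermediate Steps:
j = √698 ≈ 26.420
j - (11*(-28) + 1717)*(1553 + I) = √698 - (11*(-28) + 1717)*(1553 - 423) = √698 - (-308 + 1717)*1130 = √698 - 1409*1130 = √698 - 1*1592170 = √698 - 1592170 = -1592170 + √698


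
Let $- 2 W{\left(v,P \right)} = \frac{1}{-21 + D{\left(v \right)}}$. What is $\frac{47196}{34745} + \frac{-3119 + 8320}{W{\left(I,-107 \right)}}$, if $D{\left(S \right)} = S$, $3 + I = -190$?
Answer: $\frac{77343390056}{34745} \approx 2.226 \cdot 10^{6}$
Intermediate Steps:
$I = -193$ ($I = -3 - 190 = -193$)
$W{\left(v,P \right)} = - \frac{1}{2 \left(-21 + v\right)}$
$\frac{47196}{34745} + \frac{-3119 + 8320}{W{\left(I,-107 \right)}} = \frac{47196}{34745} + \frac{-3119 + 8320}{\left(-1\right) \frac{1}{-42 + 2 \left(-193\right)}} = 47196 \cdot \frac{1}{34745} + \frac{5201}{\left(-1\right) \frac{1}{-42 - 386}} = \frac{47196}{34745} + \frac{5201}{\left(-1\right) \frac{1}{-428}} = \frac{47196}{34745} + \frac{5201}{\left(-1\right) \left(- \frac{1}{428}\right)} = \frac{47196}{34745} + 5201 \frac{1}{\frac{1}{428}} = \frac{47196}{34745} + 5201 \cdot 428 = \frac{47196}{34745} + 2226028 = \frac{77343390056}{34745}$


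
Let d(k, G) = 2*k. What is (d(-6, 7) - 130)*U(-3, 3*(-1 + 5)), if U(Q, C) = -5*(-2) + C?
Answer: -3124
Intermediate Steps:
U(Q, C) = 10 + C
(d(-6, 7) - 130)*U(-3, 3*(-1 + 5)) = (2*(-6) - 130)*(10 + 3*(-1 + 5)) = (-12 - 130)*(10 + 3*4) = -142*(10 + 12) = -142*22 = -3124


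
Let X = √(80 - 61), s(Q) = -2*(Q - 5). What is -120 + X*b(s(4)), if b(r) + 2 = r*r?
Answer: -120 + 2*√19 ≈ -111.28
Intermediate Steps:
s(Q) = 10 - 2*Q (s(Q) = -2*(-5 + Q) = 10 - 2*Q)
X = √19 ≈ 4.3589
b(r) = -2 + r² (b(r) = -2 + r*r = -2 + r²)
-120 + X*b(s(4)) = -120 + √19*(-2 + (10 - 2*4)²) = -120 + √19*(-2 + (10 - 8)²) = -120 + √19*(-2 + 2²) = -120 + √19*(-2 + 4) = -120 + √19*2 = -120 + 2*√19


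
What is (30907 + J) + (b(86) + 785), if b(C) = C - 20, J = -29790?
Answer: 1968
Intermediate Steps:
b(C) = -20 + C
(30907 + J) + (b(86) + 785) = (30907 - 29790) + ((-20 + 86) + 785) = 1117 + (66 + 785) = 1117 + 851 = 1968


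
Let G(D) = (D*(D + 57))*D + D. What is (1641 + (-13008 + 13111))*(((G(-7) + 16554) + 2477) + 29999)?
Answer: 89768912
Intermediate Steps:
G(D) = D + D²*(57 + D) (G(D) = (D*(57 + D))*D + D = D²*(57 + D) + D = D + D²*(57 + D))
(1641 + (-13008 + 13111))*(((G(-7) + 16554) + 2477) + 29999) = (1641 + (-13008 + 13111))*(((-7*(1 + (-7)² + 57*(-7)) + 16554) + 2477) + 29999) = (1641 + 103)*(((-7*(1 + 49 - 399) + 16554) + 2477) + 29999) = 1744*(((-7*(-349) + 16554) + 2477) + 29999) = 1744*(((2443 + 16554) + 2477) + 29999) = 1744*((18997 + 2477) + 29999) = 1744*(21474 + 29999) = 1744*51473 = 89768912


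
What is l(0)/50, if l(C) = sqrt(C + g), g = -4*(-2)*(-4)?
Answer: 2*I*sqrt(2)/25 ≈ 0.11314*I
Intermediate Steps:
g = -32 (g = 8*(-4) = -32)
l(C) = sqrt(-32 + C) (l(C) = sqrt(C - 32) = sqrt(-32 + C))
l(0)/50 = sqrt(-32 + 0)/50 = sqrt(-32)*(1/50) = (4*I*sqrt(2))*(1/50) = 2*I*sqrt(2)/25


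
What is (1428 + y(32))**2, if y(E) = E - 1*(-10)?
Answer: 2160900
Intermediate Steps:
y(E) = 10 + E (y(E) = E + 10 = 10 + E)
(1428 + y(32))**2 = (1428 + (10 + 32))**2 = (1428 + 42)**2 = 1470**2 = 2160900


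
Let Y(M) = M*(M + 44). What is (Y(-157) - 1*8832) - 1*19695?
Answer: -10786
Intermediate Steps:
Y(M) = M*(44 + M)
(Y(-157) - 1*8832) - 1*19695 = (-157*(44 - 157) - 1*8832) - 1*19695 = (-157*(-113) - 8832) - 19695 = (17741 - 8832) - 19695 = 8909 - 19695 = -10786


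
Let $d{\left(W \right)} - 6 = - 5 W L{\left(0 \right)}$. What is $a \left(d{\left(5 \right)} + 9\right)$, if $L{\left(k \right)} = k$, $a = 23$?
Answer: $345$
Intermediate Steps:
$d{\left(W \right)} = 6$ ($d{\left(W \right)} = 6 + - 5 W 0 = 6 + 0 = 6$)
$a \left(d{\left(5 \right)} + 9\right) = 23 \left(6 + 9\right) = 23 \cdot 15 = 345$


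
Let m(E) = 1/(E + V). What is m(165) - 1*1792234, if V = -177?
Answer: -21506809/12 ≈ -1.7922e+6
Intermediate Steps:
m(E) = 1/(-177 + E) (m(E) = 1/(E - 177) = 1/(-177 + E))
m(165) - 1*1792234 = 1/(-177 + 165) - 1*1792234 = 1/(-12) - 1792234 = -1/12 - 1792234 = -21506809/12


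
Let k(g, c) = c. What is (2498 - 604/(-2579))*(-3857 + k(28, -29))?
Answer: -25037288156/2579 ≈ -9.7081e+6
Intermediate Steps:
(2498 - 604/(-2579))*(-3857 + k(28, -29)) = (2498 - 604/(-2579))*(-3857 - 29) = (2498 - 604*(-1/2579))*(-3886) = (2498 + 604/2579)*(-3886) = (6442946/2579)*(-3886) = -25037288156/2579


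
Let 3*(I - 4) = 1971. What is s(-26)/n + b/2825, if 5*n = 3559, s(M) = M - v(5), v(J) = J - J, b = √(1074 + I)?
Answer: -130/3559 + √1735/2825 ≈ -0.021783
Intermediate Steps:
I = 661 (I = 4 + (⅓)*1971 = 4 + 657 = 661)
b = √1735 (b = √(1074 + 661) = √1735 ≈ 41.653)
v(J) = 0
s(M) = M (s(M) = M - 1*0 = M + 0 = M)
n = 3559/5 (n = (⅕)*3559 = 3559/5 ≈ 711.80)
s(-26)/n + b/2825 = -26/3559/5 + √1735/2825 = -26*5/3559 + √1735*(1/2825) = -130/3559 + √1735/2825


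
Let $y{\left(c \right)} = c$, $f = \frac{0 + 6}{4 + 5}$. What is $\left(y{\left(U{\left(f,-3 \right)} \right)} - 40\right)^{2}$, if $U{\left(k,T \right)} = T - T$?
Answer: $1600$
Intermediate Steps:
$f = \frac{2}{3}$ ($f = \frac{6}{9} = 6 \cdot \frac{1}{9} = \frac{2}{3} \approx 0.66667$)
$U{\left(k,T \right)} = 0$
$\left(y{\left(U{\left(f,-3 \right)} \right)} - 40\right)^{2} = \left(0 - 40\right)^{2} = \left(-40\right)^{2} = 1600$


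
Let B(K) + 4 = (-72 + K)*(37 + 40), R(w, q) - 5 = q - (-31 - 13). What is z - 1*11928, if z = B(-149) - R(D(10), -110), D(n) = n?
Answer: -28888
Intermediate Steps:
R(w, q) = 49 + q (R(w, q) = 5 + (q - (-31 - 13)) = 5 + (q - 1*(-44)) = 5 + (q + 44) = 5 + (44 + q) = 49 + q)
B(K) = -5548 + 77*K (B(K) = -4 + (-72 + K)*(37 + 40) = -4 + (-72 + K)*77 = -4 + (-5544 + 77*K) = -5548 + 77*K)
z = -16960 (z = (-5548 + 77*(-149)) - (49 - 110) = (-5548 - 11473) - 1*(-61) = -17021 + 61 = -16960)
z - 1*11928 = -16960 - 1*11928 = -16960 - 11928 = -28888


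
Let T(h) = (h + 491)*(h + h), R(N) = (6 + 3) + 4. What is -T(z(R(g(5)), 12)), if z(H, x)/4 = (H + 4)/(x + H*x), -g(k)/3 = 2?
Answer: -350863/882 ≈ -397.80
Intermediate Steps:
g(k) = -6 (g(k) = -3*2 = -6)
R(N) = 13 (R(N) = 9 + 4 = 13)
z(H, x) = 4*(4 + H)/(x + H*x) (z(H, x) = 4*((H + 4)/(x + H*x)) = 4*((4 + H)/(x + H*x)) = 4*(4 + H)/(x + H*x))
T(h) = 2*h*(491 + h) (T(h) = (491 + h)*(2*h) = 2*h*(491 + h))
-T(z(R(g(5)), 12)) = -2*4*(4 + 13)/(12*(1 + 13))*(491 + 4*(4 + 13)/(12*(1 + 13))) = -2*4*(1/12)*17/14*(491 + 4*(1/12)*17/14) = -2*4*(1/12)*(1/14)*17*(491 + 4*(1/12)*(1/14)*17) = -2*17*(491 + 17/42)/42 = -2*17*20639/(42*42) = -1*350863/882 = -350863/882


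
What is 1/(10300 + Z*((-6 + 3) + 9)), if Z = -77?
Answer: 1/9838 ≈ 0.00010165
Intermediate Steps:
1/(10300 + Z*((-6 + 3) + 9)) = 1/(10300 - 77*((-6 + 3) + 9)) = 1/(10300 - 77*(-3 + 9)) = 1/(10300 - 77*6) = 1/(10300 - 462) = 1/9838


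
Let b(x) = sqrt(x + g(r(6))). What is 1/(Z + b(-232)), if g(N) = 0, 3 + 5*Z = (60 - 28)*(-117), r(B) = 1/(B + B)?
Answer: -18735/14045809 - 50*I*sqrt(58)/14045809 ≈ -0.0013338 - 2.711e-5*I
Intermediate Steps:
r(B) = 1/(2*B)
Z = -3747/5 (Z = -3/5 + ((60 - 28)*(-117))/5 = -3/5 + (32*(-117))/5 = -3/5 + (1/5)*(-3744) = -3/5 - 3744/5 = -3747/5 ≈ -749.40)
b(x) = sqrt(x) (b(x) = sqrt(x + 0) = sqrt(x))
1/(Z + b(-232)) = 1/(-3747/5 + sqrt(-232)) = 1/(-3747/5 + 2*I*sqrt(58))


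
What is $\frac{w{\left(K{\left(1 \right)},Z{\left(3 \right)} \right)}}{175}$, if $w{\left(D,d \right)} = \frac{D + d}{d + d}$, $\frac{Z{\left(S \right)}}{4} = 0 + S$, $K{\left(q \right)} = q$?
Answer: $\frac{13}{4200} \approx 0.0030952$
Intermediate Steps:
$Z{\left(S \right)} = 4 S$ ($Z{\left(S \right)} = 4 \left(0 + S\right) = 4 S$)
$w{\left(D,d \right)} = \frac{D + d}{2 d}$
$\frac{w{\left(K{\left(1 \right)},Z{\left(3 \right)} \right)}}{175} = \frac{\frac{1}{2} \frac{1}{4 \cdot 3} \left(1 + 4 \cdot 3\right)}{175} = \frac{1 + 12}{2 \cdot 12} \cdot \frac{1}{175} = \frac{1}{2} \cdot \frac{1}{12} \cdot 13 \cdot \frac{1}{175} = \frac{13}{24} \cdot \frac{1}{175} = \frac{13}{4200}$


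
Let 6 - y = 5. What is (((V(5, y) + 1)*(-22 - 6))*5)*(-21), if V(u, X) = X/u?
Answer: 3528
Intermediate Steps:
y = 1 (y = 6 - 1*5 = 6 - 5 = 1)
(((V(5, y) + 1)*(-22 - 6))*5)*(-21) = (((1/5 + 1)*(-22 - 6))*5)*(-21) = (((1*(⅕) + 1)*(-28))*5)*(-21) = (((⅕ + 1)*(-28))*5)*(-21) = (((6/5)*(-28))*5)*(-21) = -168/5*5*(-21) = -168*(-21) = 3528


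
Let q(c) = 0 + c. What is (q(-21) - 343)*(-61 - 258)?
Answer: 116116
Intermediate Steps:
q(c) = c
(q(-21) - 343)*(-61 - 258) = (-21 - 343)*(-61 - 258) = -364*(-319) = 116116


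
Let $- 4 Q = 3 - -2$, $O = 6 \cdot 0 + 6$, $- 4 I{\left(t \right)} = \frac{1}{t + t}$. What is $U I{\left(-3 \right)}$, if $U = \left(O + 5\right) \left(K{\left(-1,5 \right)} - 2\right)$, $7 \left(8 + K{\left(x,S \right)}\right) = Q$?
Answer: $- \frac{1045}{224} \approx -4.6652$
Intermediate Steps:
$I{\left(t \right)} = - \frac{1}{8 t}$ ($I{\left(t \right)} = - \frac{1}{4 \left(t + t\right)} = - \frac{1}{4 \cdot 2 t} = - \frac{\frac{1}{2} \frac{1}{t}}{4} = - \frac{1}{8 t}$)
$O = 6$ ($O = 0 + 6 = 6$)
$Q = - \frac{5}{4}$ ($Q = - \frac{3 - -2}{4} = - \frac{3 + 2}{4} = \left(- \frac{1}{4}\right) 5 = - \frac{5}{4} \approx -1.25$)
$K{\left(x,S \right)} = - \frac{229}{28}$ ($K{\left(x,S \right)} = -8 + \frac{1}{7} \left(- \frac{5}{4}\right) = -8 - \frac{5}{28} = - \frac{229}{28}$)
$U = - \frac{3135}{28}$ ($U = \left(6 + 5\right) \left(- \frac{229}{28} - 2\right) = 11 \left(- \frac{285}{28}\right) = - \frac{3135}{28} \approx -111.96$)
$U I{\left(-3 \right)} = - \frac{3135 \left(- \frac{1}{8 \left(-3\right)}\right)}{28} = - \frac{3135 \left(\left(- \frac{1}{8}\right) \left(- \frac{1}{3}\right)\right)}{28} = \left(- \frac{3135}{28}\right) \frac{1}{24} = - \frac{1045}{224}$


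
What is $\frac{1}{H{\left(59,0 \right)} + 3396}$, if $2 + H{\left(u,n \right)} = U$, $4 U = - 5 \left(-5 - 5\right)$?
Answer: $\frac{2}{6813} \approx 0.00029356$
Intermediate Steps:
$U = \frac{25}{2}$ ($U = \frac{\left(-5\right) \left(-5 - 5\right)}{4} = \frac{\left(-5\right) \left(-10\right)}{4} = \frac{1}{4} \cdot 50 = \frac{25}{2} \approx 12.5$)
$H{\left(u,n \right)} = \frac{21}{2}$ ($H{\left(u,n \right)} = -2 + \frac{25}{2} = \frac{21}{2}$)
$\frac{1}{H{\left(59,0 \right)} + 3396} = \frac{1}{\frac{21}{2} + 3396} = \frac{1}{\frac{6813}{2}} = \frac{2}{6813}$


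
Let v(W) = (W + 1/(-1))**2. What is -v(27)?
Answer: -676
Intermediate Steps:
v(W) = (-1 + W)**2 (v(W) = (W - 1)**2 = (-1 + W)**2)
-v(27) = -(-1 + 27)**2 = -1*26**2 = -1*676 = -676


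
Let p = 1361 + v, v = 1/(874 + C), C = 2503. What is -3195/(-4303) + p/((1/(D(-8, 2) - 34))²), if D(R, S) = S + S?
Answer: 17799319514115/14531231 ≈ 1.2249e+6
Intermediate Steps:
D(R, S) = 2*S
v = 1/3377 (v = 1/(874 + 2503) = 1/3377 ≈ 0.00029612)
p = 4596098/3377 (p = 1361 + 1/3377 = 4596098/3377 ≈ 1361.0)
-3195/(-4303) + p/((1/(D(-8, 2) - 34))²) = -3195/(-4303) + 4596098/(3377*((1/(2*2 - 34))²)) = -3195*(-1/4303) + 4596098/(3377*((1/(4 - 34))²)) = 3195/4303 + 4596098/(3377*((1/(-30))²)) = 3195/4303 + 4596098/(3377*((-1/30)²)) = 3195/4303 + 4596098/(3377*(1/900)) = 3195/4303 + (4596098/3377)*900 = 3195/4303 + 4136488200/3377 = 17799319514115/14531231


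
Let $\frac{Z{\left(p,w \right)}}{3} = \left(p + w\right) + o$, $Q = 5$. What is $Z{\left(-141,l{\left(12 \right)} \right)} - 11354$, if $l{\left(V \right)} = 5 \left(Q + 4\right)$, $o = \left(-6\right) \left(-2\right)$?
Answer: $-11606$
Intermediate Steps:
$o = 12$
$l{\left(V \right)} = 45$ ($l{\left(V \right)} = 5 \left(5 + 4\right) = 5 \cdot 9 = 45$)
$Z{\left(p,w \right)} = 36 + 3 p + 3 w$ ($Z{\left(p,w \right)} = 3 \left(\left(p + w\right) + 12\right) = 3 \left(12 + p + w\right) = 36 + 3 p + 3 w$)
$Z{\left(-141,l{\left(12 \right)} \right)} - 11354 = \left(36 + 3 \left(-141\right) + 3 \cdot 45\right) - 11354 = \left(36 - 423 + 135\right) - 11354 = -252 - 11354 = -11606$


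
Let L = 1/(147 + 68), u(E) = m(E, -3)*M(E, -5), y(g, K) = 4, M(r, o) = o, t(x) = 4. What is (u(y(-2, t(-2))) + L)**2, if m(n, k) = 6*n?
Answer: 665588401/46225 ≈ 14399.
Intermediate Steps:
u(E) = -30*E (u(E) = (6*E)*(-5) = -30*E)
L = 1/215 ≈ 0.0046512
(u(y(-2, t(-2))) + L)**2 = (-30*4 + 1/215)**2 = (-120 + 1/215)**2 = (-25799/215)**2 = 665588401/46225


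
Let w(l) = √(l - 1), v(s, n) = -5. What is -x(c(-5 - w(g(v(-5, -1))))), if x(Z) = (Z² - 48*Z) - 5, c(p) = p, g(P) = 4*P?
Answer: -239 - 58*I*√21 ≈ -239.0 - 265.79*I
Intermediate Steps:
w(l) = √(-1 + l)
x(Z) = -5 + Z² - 48*Z
-x(c(-5 - w(g(v(-5, -1))))) = -(-5 + (-5 - √(-1 + 4*(-5)))² - 48*(-5 - √(-1 + 4*(-5)))) = -(-5 + (-5 - √(-1 - 20))² - 48*(-5 - √(-1 - 20))) = -(-5 + (-5 - √(-21))² - 48*(-5 - √(-21))) = -(-5 + (-5 - I*√21)² - 48*(-5 - I*√21)) = -(-5 + (-5 - I*√21)² + (240 + 48*I*√21)) = -(235 + (-5 - I*√21)² + 48*I*√21) = -235 - (-5 - I*√21)² - 48*I*√21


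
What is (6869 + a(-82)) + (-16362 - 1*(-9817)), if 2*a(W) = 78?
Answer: 363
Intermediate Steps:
a(W) = 39 (a(W) = (½)*78 = 39)
(6869 + a(-82)) + (-16362 - 1*(-9817)) = (6869 + 39) + (-16362 - 1*(-9817)) = 6908 + (-16362 + 9817) = 6908 - 6545 = 363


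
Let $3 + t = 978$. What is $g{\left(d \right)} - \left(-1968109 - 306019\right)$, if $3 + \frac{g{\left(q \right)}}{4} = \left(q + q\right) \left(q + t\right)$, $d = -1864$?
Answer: $15530884$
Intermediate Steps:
$t = 975$ ($t = -3 + 978 = 975$)
$g{\left(q \right)} = -12 + 8 q \left(975 + q\right)$ ($g{\left(q \right)} = -12 + 4 \left(q + q\right) \left(q + 975\right) = -12 + 4 \cdot 2 q \left(975 + q\right) = -12 + 8 q \left(975 + q\right)$)
$g{\left(d \right)} - \left(-1968109 - 306019\right) = \left(-12 + 8 \left(-1864\right)^{2} + 7800 \left(-1864\right)\right) - \left(-1968109 - 306019\right) = \left(-12 + 8 \cdot 3474496 - 14539200\right) - -2274128 = \left(-12 + 27795968 - 14539200\right) + 2274128 = 13256756 + 2274128 = 15530884$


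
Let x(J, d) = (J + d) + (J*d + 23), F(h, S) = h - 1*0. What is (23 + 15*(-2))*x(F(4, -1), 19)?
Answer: -854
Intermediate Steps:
F(h, S) = h (F(h, S) = h + 0 = h)
x(J, d) = 23 + J + d + J*d (x(J, d) = (J + d) + (23 + J*d) = 23 + J + d + J*d)
(23 + 15*(-2))*x(F(4, -1), 19) = (23 + 15*(-2))*(23 + 4 + 19 + 4*19) = (23 - 30)*(23 + 4 + 19 + 76) = -7*122 = -854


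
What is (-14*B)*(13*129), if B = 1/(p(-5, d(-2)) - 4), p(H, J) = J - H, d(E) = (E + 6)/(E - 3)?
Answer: -117390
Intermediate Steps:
d(E) = (6 + E)/(-3 + E)
B = 5 (B = 1/(((6 - 2)/(-3 - 2) - 1*(-5)) - 4) = 1/((4/(-5) + 5) - 4) = 1/((-1/5*4 + 5) - 4) = 1/((-4/5 + 5) - 4) = 1/(21/5 - 4) = 1/(1/5) = 5)
(-14*B)*(13*129) = (-14*5)*(13*129) = -70*1677 = -117390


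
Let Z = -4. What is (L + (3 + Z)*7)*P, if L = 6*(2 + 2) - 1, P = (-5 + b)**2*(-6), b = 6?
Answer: -96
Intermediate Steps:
P = -6 (P = (-5 + 6)**2*(-6) = 1**2*(-6) = 1*(-6) = -6)
L = 23 (L = 6*4 - 1 = 24 - 1 = 23)
(L + (3 + Z)*7)*P = (23 + (3 - 4)*7)*(-6) = (23 - 1*7)*(-6) = (23 - 7)*(-6) = 16*(-6) = -96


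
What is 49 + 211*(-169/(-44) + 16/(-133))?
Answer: 4880851/5852 ≈ 834.05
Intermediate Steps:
49 + 211*(-169/(-44) + 16/(-133)) = 49 + 211*(-169*(-1/44) + 16*(-1/133)) = 49 + 211*(169/44 - 16/133) = 49 + 211*(21773/5852) = 49 + 4594103/5852 = 4880851/5852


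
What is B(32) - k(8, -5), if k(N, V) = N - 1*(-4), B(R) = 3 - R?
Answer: -41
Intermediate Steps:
k(N, V) = 4 + N (k(N, V) = N + 4 = 4 + N)
B(32) - k(8, -5) = (3 - 1*32) - (4 + 8) = (3 - 32) - 1*12 = -29 - 12 = -41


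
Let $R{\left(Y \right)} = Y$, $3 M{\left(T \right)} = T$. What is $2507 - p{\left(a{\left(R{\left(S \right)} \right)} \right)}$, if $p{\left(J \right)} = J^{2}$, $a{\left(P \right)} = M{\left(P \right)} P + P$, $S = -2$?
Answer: $\frac{22559}{9} \approx 2506.6$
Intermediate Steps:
$M{\left(T \right)} = \frac{T}{3}$
$a{\left(P \right)} = P + \frac{P^{2}}{3}$ ($a{\left(P \right)} = \frac{P}{3} P + P = \frac{P^{2}}{3} + P = P + \frac{P^{2}}{3}$)
$2507 - p{\left(a{\left(R{\left(S \right)} \right)} \right)} = 2507 - \left(\frac{1}{3} \left(-2\right) \left(3 - 2\right)\right)^{2} = 2507 - \left(\frac{1}{3} \left(-2\right) 1\right)^{2} = 2507 - \left(- \frac{2}{3}\right)^{2} = 2507 - \frac{4}{9} = \frac{22559}{9}$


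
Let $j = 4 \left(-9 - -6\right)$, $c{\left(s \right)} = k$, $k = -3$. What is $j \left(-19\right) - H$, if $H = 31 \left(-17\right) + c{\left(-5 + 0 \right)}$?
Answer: $758$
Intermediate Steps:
$c{\left(s \right)} = -3$
$j = -12$ ($j = 4 \left(-9 + 6\right) = 4 \left(-3\right) = -12$)
$H = -530$ ($H = 31 \left(-17\right) - 3 = -527 - 3 = -530$)
$j \left(-19\right) - H = \left(-12\right) \left(-19\right) - -530 = 228 + 530 = 758$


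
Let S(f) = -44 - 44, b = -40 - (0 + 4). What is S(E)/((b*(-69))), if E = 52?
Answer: -2/69 ≈ -0.028986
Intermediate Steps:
b = -44 (b = -40 - 1*4 = -40 - 4 = -44)
S(f) = -88
S(E)/((b*(-69))) = -88/((-44*(-69))) = -88/3036 = -88*1/3036 = -2/69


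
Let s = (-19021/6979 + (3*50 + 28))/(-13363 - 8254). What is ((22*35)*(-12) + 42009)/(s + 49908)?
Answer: 549299621563/836596815867 ≈ 0.65659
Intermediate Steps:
s = -1223241/150865043 (s = (-19021*1/6979 + (150 + 28))/(-21617) = (-19021/6979 + 178)*(-1/21617) = (1223241/6979)*(-1/21617) = -1223241/150865043 ≈ -0.0081082)
((22*35)*(-12) + 42009)/(s + 49908) = ((22*35)*(-12) + 42009)/(-1223241/150865043 + 49908) = (770*(-12) + 42009)/(7529371342803/150865043) = (-9240 + 42009)*(150865043/7529371342803) = 32769*(150865043/7529371342803) = 549299621563/836596815867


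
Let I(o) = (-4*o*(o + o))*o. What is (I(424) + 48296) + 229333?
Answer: -609522563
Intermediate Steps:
I(o) = -8*o³ (I(o) = (-4*o*2*o)*o = (-8*o²)*o = -8*o³)
(I(424) + 48296) + 229333 = (-8*424³ + 48296) + 229333 = (-8*76225024 + 48296) + 229333 = (-609800192 + 48296) + 229333 = -609751896 + 229333 = -609522563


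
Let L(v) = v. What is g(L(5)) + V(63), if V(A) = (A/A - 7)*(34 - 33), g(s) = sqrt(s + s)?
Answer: -6 + sqrt(10) ≈ -2.8377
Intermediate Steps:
g(s) = sqrt(2)*sqrt(s) (g(s) = sqrt(2*s) = sqrt(2)*sqrt(s))
V(A) = -6 (V(A) = (1 - 7)*1 = -6*1 = -6)
g(L(5)) + V(63) = sqrt(2)*sqrt(5) - 6 = sqrt(10) - 6 = -6 + sqrt(10)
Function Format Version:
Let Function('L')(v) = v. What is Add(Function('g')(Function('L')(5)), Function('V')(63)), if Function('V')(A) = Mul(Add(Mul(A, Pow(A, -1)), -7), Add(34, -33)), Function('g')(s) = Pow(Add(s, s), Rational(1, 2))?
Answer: Add(-6, Pow(10, Rational(1, 2))) ≈ -2.8377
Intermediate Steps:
Function('g')(s) = Mul(Pow(2, Rational(1, 2)), Pow(s, Rational(1, 2))) (Function('g')(s) = Pow(Mul(2, s), Rational(1, 2)) = Mul(Pow(2, Rational(1, 2)), Pow(s, Rational(1, 2))))
Function('V')(A) = -6 (Function('V')(A) = Mul(Add(1, -7), 1) = Mul(-6, 1) = -6)
Add(Function('g')(Function('L')(5)), Function('V')(63)) = Add(Mul(Pow(2, Rational(1, 2)), Pow(5, Rational(1, 2))), -6) = Add(Pow(10, Rational(1, 2)), -6) = Add(-6, Pow(10, Rational(1, 2)))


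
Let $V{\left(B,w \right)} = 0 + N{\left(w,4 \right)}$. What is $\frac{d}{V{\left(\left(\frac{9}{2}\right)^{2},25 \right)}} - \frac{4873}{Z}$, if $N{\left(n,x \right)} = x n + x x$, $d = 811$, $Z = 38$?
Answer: $- \frac{267225}{2204} \approx -121.25$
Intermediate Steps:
$N{\left(n,x \right)} = x^{2} + n x$ ($N{\left(n,x \right)} = n x + x^{2} = x^{2} + n x$)
$V{\left(B,w \right)} = 16 + 4 w$ ($V{\left(B,w \right)} = 0 + 4 \left(w + 4\right) = 0 + 4 \left(4 + w\right) = 0 + \left(16 + 4 w\right) = 16 + 4 w$)
$\frac{d}{V{\left(\left(\frac{9}{2}\right)^{2},25 \right)}} - \frac{4873}{Z} = \frac{811}{16 + 4 \cdot 25} - \frac{4873}{38} = \frac{811}{16 + 100} - \frac{4873}{38} = \frac{811}{116} - \frac{4873}{38} = - \frac{267225}{2204}$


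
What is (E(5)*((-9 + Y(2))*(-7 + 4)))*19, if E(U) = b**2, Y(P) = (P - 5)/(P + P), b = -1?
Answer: 2223/4 ≈ 555.75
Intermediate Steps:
Y(P) = (-5 + P)/(2*P) (Y(P) = (-5 + P)/((2*P)) = (-5 + P)*(1/(2*P)) = (-5 + P)/(2*P))
E(U) = 1 (E(U) = (-1)**2 = 1)
(E(5)*((-9 + Y(2))*(-7 + 4)))*19 = (1*((-9 + (1/2)*(-5 + 2)/2)*(-7 + 4)))*19 = (1*((-9 + (1/2)*(1/2)*(-3))*(-3)))*19 = (1*((-9 - 3/4)*(-3)))*19 = (1*(-39/4*(-3)))*19 = (1*(117/4))*19 = (117/4)*19 = 2223/4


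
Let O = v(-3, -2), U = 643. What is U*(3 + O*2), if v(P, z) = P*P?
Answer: 13503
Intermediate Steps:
v(P, z) = P**2
O = 9 (O = (-3)**2 = 9)
U*(3 + O*2) = 643*(3 + 9*2) = 643*(3 + 18) = 643*21 = 13503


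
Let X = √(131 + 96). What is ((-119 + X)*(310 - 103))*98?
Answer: -2414034 + 20286*√227 ≈ -2.1084e+6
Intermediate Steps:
X = √227 ≈ 15.067
((-119 + X)*(310 - 103))*98 = ((-119 + √227)*(310 - 103))*98 = ((-119 + √227)*207)*98 = (-24633 + 207*√227)*98 = -2414034 + 20286*√227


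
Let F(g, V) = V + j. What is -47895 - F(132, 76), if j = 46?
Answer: -48017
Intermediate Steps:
F(g, V) = 46 + V (F(g, V) = V + 46 = 46 + V)
-47895 - F(132, 76) = -47895 - (46 + 76) = -47895 - 1*122 = -47895 - 122 = -48017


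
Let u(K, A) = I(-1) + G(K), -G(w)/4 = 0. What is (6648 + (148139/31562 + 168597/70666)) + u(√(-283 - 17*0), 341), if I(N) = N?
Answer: 3710248627503/557590073 ≈ 6654.1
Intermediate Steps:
G(w) = 0 (G(w) = -4*0 = 0)
u(K, A) = -1 (u(K, A) = -1 + 0 = -1)
(6648 + (148139/31562 + 168597/70666)) + u(√(-283 - 17*0), 341) = (6648 + (148139/31562 + 168597/70666)) - 1 = (6648 + 3947412272/557590073) - 1 = 3710806217576/557590073 - 1 = 3710248627503/557590073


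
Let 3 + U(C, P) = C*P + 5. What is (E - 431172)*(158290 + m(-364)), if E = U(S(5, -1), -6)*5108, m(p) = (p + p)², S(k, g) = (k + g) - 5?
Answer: -268638848392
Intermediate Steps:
S(k, g) = -5 + g + k (S(k, g) = (g + k) - 5 = -5 + g + k)
m(p) = 4*p² (m(p) = (2*p)² = 4*p²)
U(C, P) = 2 + C*P (U(C, P) = -3 + (C*P + 5) = -3 + (5 + C*P) = 2 + C*P)
E = 40864 (E = (2 + (-5 - 1 + 5)*(-6))*5108 = (2 - 1*(-6))*5108 = (2 + 6)*5108 = 8*5108 = 40864)
(E - 431172)*(158290 + m(-364)) = (40864 - 431172)*(158290 + 4*(-364)²) = -390308*(158290 + 4*132496) = -390308*(158290 + 529984) = -390308*688274 = -268638848392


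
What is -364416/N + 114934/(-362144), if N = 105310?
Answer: -36018691861/9534346160 ≈ -3.7778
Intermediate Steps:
-364416/N + 114934/(-362144) = -364416/105310 + 114934/(-362144) = -364416*1/105310 + 114934*(-1/362144) = -182208/52655 - 57467/181072 = -36018691861/9534346160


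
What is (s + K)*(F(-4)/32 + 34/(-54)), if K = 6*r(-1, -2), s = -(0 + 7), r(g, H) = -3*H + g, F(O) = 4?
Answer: -2507/216 ≈ -11.606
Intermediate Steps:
r(g, H) = g - 3*H
s = -7 (s = -1*7 = -7)
K = 30 (K = 6*(-1 - 3*(-2)) = 6*(-1 + 6) = 6*5 = 30)
(s + K)*(F(-4)/32 + 34/(-54)) = (-7 + 30)*(4/32 + 34/(-54)) = 23*(4*(1/32) + 34*(-1/54)) = 23*(⅛ - 17/27) = 23*(-109/216) = -2507/216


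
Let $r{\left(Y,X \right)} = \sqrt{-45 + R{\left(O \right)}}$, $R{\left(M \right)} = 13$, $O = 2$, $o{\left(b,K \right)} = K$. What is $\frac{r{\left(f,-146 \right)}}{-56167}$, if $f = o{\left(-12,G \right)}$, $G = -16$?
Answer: $- \frac{4 i \sqrt{2}}{56167} \approx - 0.00010071 i$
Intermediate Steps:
$f = -16$
$r{\left(Y,X \right)} = 4 i \sqrt{2}$ ($r{\left(Y,X \right)} = \sqrt{-45 + 13} = \sqrt{-32} = 4 i \sqrt{2}$)
$\frac{r{\left(f,-146 \right)}}{-56167} = \frac{4 i \sqrt{2}}{-56167} = 4 i \sqrt{2} \left(- \frac{1}{56167}\right) = - \frac{4 i \sqrt{2}}{56167}$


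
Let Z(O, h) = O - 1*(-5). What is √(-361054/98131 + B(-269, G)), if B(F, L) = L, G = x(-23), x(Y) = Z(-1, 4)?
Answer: √25522170/8921 ≈ 0.56630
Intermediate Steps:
Z(O, h) = 5 + O (Z(O, h) = O + 5 = 5 + O)
x(Y) = 4 (x(Y) = 5 - 1 = 4)
G = 4
√(-361054/98131 + B(-269, G)) = √(-361054/98131 + 4) = √(31470/98131) = √25522170/8921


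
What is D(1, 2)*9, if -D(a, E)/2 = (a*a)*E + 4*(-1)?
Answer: 36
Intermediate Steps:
D(a, E) = 8 - 2*E*a² (D(a, E) = -2*((a*a)*E + 4*(-1)) = -2*(a²*E - 4) = -2*(E*a² - 4) = -2*(-4 + E*a²) = 8 - 2*E*a²)
D(1, 2)*9 = (8 - 2*2*1²)*9 = (8 - 2*2*1)*9 = (8 - 4)*9 = 4*9 = 36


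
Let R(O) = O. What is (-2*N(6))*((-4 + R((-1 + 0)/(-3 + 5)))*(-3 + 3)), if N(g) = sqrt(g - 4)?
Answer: 0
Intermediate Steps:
N(g) = sqrt(-4 + g)
(-2*N(6))*((-4 + R((-1 + 0)/(-3 + 5)))*(-3 + 3)) = (-2*sqrt(-4 + 6))*((-4 + (-1 + 0)/(-3 + 5))*(-3 + 3)) = (-2*sqrt(2))*((-4 - 1/2)*0) = (-2*sqrt(2))*(-9/2*0) = -2*sqrt(2)*0 = 0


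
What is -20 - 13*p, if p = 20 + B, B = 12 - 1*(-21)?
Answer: -709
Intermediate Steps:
B = 33 (B = 12 + 21 = 33)
p = 53 (p = 20 + 33 = 53)
-20 - 13*p = -20 - 13*53 = -20 - 689 = -709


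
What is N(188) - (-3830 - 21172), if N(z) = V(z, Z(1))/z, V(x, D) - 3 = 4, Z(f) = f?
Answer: 4700383/188 ≈ 25002.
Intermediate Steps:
V(x, D) = 7 (V(x, D) = 3 + 4 = 7)
N(z) = 7/z
N(188) - (-3830 - 21172) = 7/188 - (-3830 - 21172) = 7*(1/188) - 1*(-25002) = 7/188 + 25002 = 4700383/188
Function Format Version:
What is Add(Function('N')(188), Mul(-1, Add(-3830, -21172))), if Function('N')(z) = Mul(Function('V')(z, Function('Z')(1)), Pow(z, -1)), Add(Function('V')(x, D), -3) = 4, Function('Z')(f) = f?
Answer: Rational(4700383, 188) ≈ 25002.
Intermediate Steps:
Function('V')(x, D) = 7 (Function('V')(x, D) = Add(3, 4) = 7)
Function('N')(z) = Mul(7, Pow(z, -1))
Add(Function('N')(188), Mul(-1, Add(-3830, -21172))) = Add(Mul(7, Pow(188, -1)), Mul(-1, Add(-3830, -21172))) = Add(Mul(7, Rational(1, 188)), Mul(-1, -25002)) = Add(Rational(7, 188), 25002) = Rational(4700383, 188)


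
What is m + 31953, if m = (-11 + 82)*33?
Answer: 34296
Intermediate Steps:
m = 2343 (m = 71*33 = 2343)
m + 31953 = 2343 + 31953 = 34296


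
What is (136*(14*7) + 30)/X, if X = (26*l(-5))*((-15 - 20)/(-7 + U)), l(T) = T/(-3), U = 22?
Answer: -60111/455 ≈ -132.11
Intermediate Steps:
l(T) = -T/3 (l(T) = T*(-1/3) = -T/3)
X = -910/9 (X = (26*(-1/3*(-5)))*((-15 - 20)/(-7 + 22)) = (26*(5/3))*(-35/15) = 130*(-35*1/15)/3 = (130/3)*(-7/3) = -910/9 ≈ -101.11)
(136*(14*7) + 30)/X = (136*(14*7) + 30)/(-910/9) = (136*98 + 30)*(-9/910) = (13328 + 30)*(-9/910) = 13358*(-9/910) = -60111/455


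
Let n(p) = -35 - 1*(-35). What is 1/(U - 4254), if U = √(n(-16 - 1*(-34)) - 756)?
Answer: -709/3016212 - I*√21/3016212 ≈ -0.00023506 - 1.5193e-6*I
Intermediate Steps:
n(p) = 0 (n(p) = -35 + 35 = 0)
U = 6*I*√21 (U = √(0 - 756) = √(-756) = 6*I*√21 ≈ 27.495*I)
1/(U - 4254) = 1/(6*I*√21 - 4254) = 1/(-4254 + 6*I*√21)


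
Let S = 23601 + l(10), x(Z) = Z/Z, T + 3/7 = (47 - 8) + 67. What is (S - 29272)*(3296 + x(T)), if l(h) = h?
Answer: -18664317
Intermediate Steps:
T = 739/7 (T = -3/7 + ((47 - 8) + 67) = -3/7 + (39 + 67) = -3/7 + 106 = 739/7 ≈ 105.57)
x(Z) = 1
S = 23611 (S = 23601 + 10 = 23611)
(S - 29272)*(3296 + x(T)) = (23611 - 29272)*(3296 + 1) = -5661*3297 = -18664317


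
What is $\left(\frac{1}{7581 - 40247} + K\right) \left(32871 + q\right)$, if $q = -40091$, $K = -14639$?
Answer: $\frac{1726293245750}{16333} \approx 1.0569 \cdot 10^{8}$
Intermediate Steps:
$\left(\frac{1}{7581 - 40247} + K\right) \left(32871 + q\right) = \left(\frac{1}{7581 - 40247} - 14639\right) \left(32871 - 40091\right) = \left(\frac{1}{-32666} - 14639\right) \left(-7220\right) = \left(- \frac{1}{32666} - 14639\right) \left(-7220\right) = \left(- \frac{478197575}{32666}\right) \left(-7220\right) = \frac{1726293245750}{16333}$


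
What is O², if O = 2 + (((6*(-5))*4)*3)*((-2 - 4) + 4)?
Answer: 521284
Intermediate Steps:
O = 722 (O = 2 + (-30*4*3)*(-6 + 4) = 2 - 120*3*(-2) = 2 - 360*(-2) = 2 + 720 = 722)
O² = 722² = 521284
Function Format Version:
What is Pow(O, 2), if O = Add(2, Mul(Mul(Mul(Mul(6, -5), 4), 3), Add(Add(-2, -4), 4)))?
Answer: 521284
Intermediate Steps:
O = 722 (O = Add(2, Mul(Mul(Mul(-30, 4), 3), Add(-6, 4))) = Add(2, Mul(Mul(-120, 3), -2)) = Add(2, Mul(-360, -2)) = Add(2, 720) = 722)
Pow(O, 2) = Pow(722, 2) = 521284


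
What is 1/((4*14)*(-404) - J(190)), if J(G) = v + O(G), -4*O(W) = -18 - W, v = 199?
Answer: -1/22875 ≈ -4.3716e-5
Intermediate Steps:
O(W) = 9/2 + W/4 (O(W) = -(-18 - W)/4 = 9/2 + W/4)
J(G) = 407/2 + G/4 (J(G) = 199 + (9/2 + G/4) = 407/2 + G/4)
1/((4*14)*(-404) - J(190)) = 1/((4*14)*(-404) - (407/2 + (¼)*190)) = 1/(56*(-404) - (407/2 + 95/2)) = 1/(-22624 - 1*251) = 1/(-22624 - 251) = 1/(-22875) = -1/22875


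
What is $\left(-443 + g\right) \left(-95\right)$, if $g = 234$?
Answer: $19855$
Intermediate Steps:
$\left(-443 + g\right) \left(-95\right) = \left(-443 + 234\right) \left(-95\right) = \left(-209\right) \left(-95\right) = 19855$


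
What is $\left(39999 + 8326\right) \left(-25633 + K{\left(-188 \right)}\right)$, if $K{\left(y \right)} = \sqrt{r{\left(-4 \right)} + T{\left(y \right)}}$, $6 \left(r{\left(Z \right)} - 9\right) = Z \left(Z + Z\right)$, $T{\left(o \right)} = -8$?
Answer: $-1238714725 + \frac{48325 \sqrt{57}}{3} \approx -1.2386 \cdot 10^{9}$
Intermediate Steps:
$r{\left(Z \right)} = 9 + \frac{Z^{2}}{3}$ ($r{\left(Z \right)} = 9 + \frac{Z \left(Z + Z\right)}{6} = 9 + \frac{Z 2 Z}{6} = 9 + \frac{2 Z^{2}}{6} = 9 + \frac{Z^{2}}{3}$)
$K{\left(y \right)} = \frac{\sqrt{57}}{3}$ ($K{\left(y \right)} = \sqrt{\left(9 + \frac{\left(-4\right)^{2}}{3}\right) - 8} = \sqrt{\left(9 + \frac{1}{3} \cdot 16\right) - 8} = \sqrt{\left(9 + \frac{16}{3}\right) - 8} = \sqrt{\frac{43}{3} - 8} = \sqrt{\frac{19}{3}} = \frac{\sqrt{57}}{3}$)
$\left(39999 + 8326\right) \left(-25633 + K{\left(-188 \right)}\right) = \left(39999 + 8326\right) \left(-25633 + \frac{\sqrt{57}}{3}\right) = 48325 \left(-25633 + \frac{\sqrt{57}}{3}\right) = -1238714725 + \frac{48325 \sqrt{57}}{3}$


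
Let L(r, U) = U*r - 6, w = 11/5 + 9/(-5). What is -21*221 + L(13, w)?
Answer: -23209/5 ≈ -4641.8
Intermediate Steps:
w = ⅖ (w = 11*(⅕) + 9*(-⅕) = 11/5 - 9/5 = ⅖ ≈ 0.40000)
L(r, U) = -6 + U*r
-21*221 + L(13, w) = -21*221 + (-6 + (⅖)*13) = -4641 + (-6 + 26/5) = -4641 - ⅘ = -23209/5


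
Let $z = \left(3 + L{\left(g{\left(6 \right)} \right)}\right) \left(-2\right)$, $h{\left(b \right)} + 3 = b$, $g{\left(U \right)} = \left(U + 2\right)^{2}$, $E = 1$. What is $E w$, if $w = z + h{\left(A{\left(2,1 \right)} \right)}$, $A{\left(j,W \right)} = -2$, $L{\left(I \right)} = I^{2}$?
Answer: $-8203$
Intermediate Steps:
$g{\left(U \right)} = \left(2 + U\right)^{2}$
$h{\left(b \right)} = -3 + b$
$z = -8198$ ($z = \left(3 + \left(\left(2 + 6\right)^{2}\right)^{2}\right) \left(-2\right) = \left(3 + \left(8^{2}\right)^{2}\right) \left(-2\right) = \left(3 + 64^{2}\right) \left(-2\right) = \left(3 + 4096\right) \left(-2\right) = 4099 \left(-2\right) = -8198$)
$w = -8203$ ($w = -8198 - 5 = -8203$)
$E w = 1 \left(-8203\right) = -8203$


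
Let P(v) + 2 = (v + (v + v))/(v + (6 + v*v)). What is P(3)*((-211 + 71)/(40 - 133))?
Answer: -70/31 ≈ -2.2581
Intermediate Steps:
P(v) = -2 + 3*v/(6 + v + v²) (P(v) = -2 + (v + (v + v))/(v + (6 + v*v)) = -2 + (v + 2*v)/(v + (6 + v²)) = -2 + (3*v)/(6 + v + v²) = -2 + 3*v/(6 + v + v²))
P(3)*((-211 + 71)/(40 - 133)) = ((-12 + 3 - 2*3²)/(6 + 3 + 3²))*((-211 + 71)/(40 - 133)) = ((-12 + 3 - 2*9)/(6 + 3 + 9))*(-140/(-93)) = ((-12 + 3 - 18)/18)*(-140*(-1/93)) = ((1/18)*(-27))*(140/93) = -3/2*140/93 = -70/31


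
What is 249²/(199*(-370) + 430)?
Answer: -20667/24400 ≈ -0.84701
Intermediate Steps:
249²/(199*(-370) + 430) = 62001/(-73630 + 430) = 62001/(-73200) = 62001*(-1/73200) = -20667/24400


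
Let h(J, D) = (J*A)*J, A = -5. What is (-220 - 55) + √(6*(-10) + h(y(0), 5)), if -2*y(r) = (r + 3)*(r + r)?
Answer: -275 + 2*I*√15 ≈ -275.0 + 7.746*I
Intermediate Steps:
y(r) = -r*(3 + r) (y(r) = -(r + 3)*(r + r)/2 = -(3 + r)*2*r/2 = -r*(3 + r))
h(J, D) = -5*J² (h(J, D) = (J*(-5))*J = (-5*J)*J = -5*J²)
(-220 - 55) + √(6*(-10) + h(y(0), 5)) = (-220 - 55) + √(6*(-10) - 5*(-1*0*(3 + 0))²) = -275 + √(-60 - 5*(-1*0*3)²) = -275 + √(-60 - 5*0²) = -275 + √(-60 - 5*0) = -275 + √(-60 + 0) = -275 + √(-60) = -275 + 2*I*√15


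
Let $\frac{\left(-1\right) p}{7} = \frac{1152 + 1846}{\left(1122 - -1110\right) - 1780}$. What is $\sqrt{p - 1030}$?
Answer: $\frac{i \sqrt{54979698}}{226} \approx 32.809 i$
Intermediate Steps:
$p = - \frac{10493}{226}$ ($p = - 7 \frac{1152 + 1846}{\left(1122 - -1110\right) - 1780} = - 7 \frac{2998}{\left(1122 + 1110\right) - 1780} = - 7 \frac{2998}{2232 - 1780} = - 7 \cdot \frac{2998}{452} = - 7 \cdot 2998 \cdot \frac{1}{452} = \left(-7\right) \frac{1499}{226} = - \frac{10493}{226} \approx -46.429$)
$\sqrt{p - 1030} = \sqrt{- \frac{10493}{226} - 1030} = \sqrt{- \frac{243273}{226}} = \frac{i \sqrt{54979698}}{226}$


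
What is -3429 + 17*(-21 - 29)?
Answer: -4279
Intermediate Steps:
-3429 + 17*(-21 - 29) = -3429 + 17*(-50) = -3429 - 850 = -4279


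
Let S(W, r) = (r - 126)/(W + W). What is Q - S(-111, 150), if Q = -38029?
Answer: -1407069/37 ≈ -38029.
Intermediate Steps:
S(W, r) = (-126 + r)/(2*W) (S(W, r) = (-126 + r)/((2*W)) = (-126 + r)*(1/(2*W)) = (-126 + r)/(2*W))
Q - S(-111, 150) = -38029 - (-126 + 150)/(2*(-111)) = -38029 - (-1)*24/(2*111) = -38029 - 1*(-4/37) = -38029 + 4/37 = -1407069/37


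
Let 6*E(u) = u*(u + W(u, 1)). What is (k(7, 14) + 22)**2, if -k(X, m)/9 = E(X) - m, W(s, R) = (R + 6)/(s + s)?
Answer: 76729/16 ≈ 4795.6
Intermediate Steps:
W(s, R) = (6 + R)/(2*s) (W(s, R) = (6 + R)/((2*s)) = (6 + R)*(1/(2*s)) = (6 + R)/(2*s))
E(u) = u*(u + 7/(2*u))/6 (E(u) = (u*(u + (6 + 1)/(2*u)))/6 = (u*(u + (1/2)*7/u))/6 = (u*(u + 7/(2*u)))/6 = u*(u + 7/(2*u))/6)
k(X, m) = -21/4 + 9*m - 3*X**2/2 (k(X, m) = -9*((7/12 + X**2/6) - m) = -9*(7/12 - m + X**2/6) = -21/4 + 9*m - 3*X**2/2)
(k(7, 14) + 22)**2 = ((-21/4 + 9*14 - 3/2*7**2) + 22)**2 = ((-21/4 + 126 - 3/2*49) + 22)**2 = ((-21/4 + 126 - 147/2) + 22)**2 = (189/4 + 22)**2 = (277/4)**2 = 76729/16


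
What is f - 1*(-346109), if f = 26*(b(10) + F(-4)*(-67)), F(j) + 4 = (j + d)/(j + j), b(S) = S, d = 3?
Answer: 1412477/4 ≈ 3.5312e+5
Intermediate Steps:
F(j) = -4 + (3 + j)/(2*j) (F(j) = -4 + (j + 3)/(j + j) = -4 + (3 + j)/((2*j)) = -4 + (3 + j)*(1/(2*j)) = -4 + (3 + j)/(2*j))
f = 28041/4 (f = 26*(10 + ((½)*(3 - 7*(-4))/(-4))*(-67)) = 26*(10 + ((½)*(-¼)*(3 + 28))*(-67)) = 26*(10 + ((½)*(-¼)*31)*(-67)) = 26*(10 - 31/8*(-67)) = 26*(10 + 2077/8) = 26*(2157/8) = 28041/4 ≈ 7010.3)
f - 1*(-346109) = 28041/4 - 1*(-346109) = 28041/4 + 346109 = 1412477/4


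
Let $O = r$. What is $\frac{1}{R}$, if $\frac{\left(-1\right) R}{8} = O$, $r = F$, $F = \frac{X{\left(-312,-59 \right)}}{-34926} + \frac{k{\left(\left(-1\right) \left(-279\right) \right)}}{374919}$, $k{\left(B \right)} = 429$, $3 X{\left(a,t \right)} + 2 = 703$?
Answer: $\frac{6547210497}{290491276} \approx 22.538$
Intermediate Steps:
$X{\left(a,t \right)} = \frac{701}{3}$ ($X{\left(a,t \right)} = - \frac{2}{3} + \frac{1}{3} \cdot 703 = - \frac{2}{3} + \frac{703}{3} = \frac{701}{3}$)
$F = - \frac{72622819}{13094420994}$ ($F = \frac{701}{3 \left(-34926\right)} + \frac{429}{374919} = \frac{701}{3} \left(- \frac{1}{34926}\right) + 429 \cdot \frac{1}{374919} = - \frac{701}{104778} + \frac{143}{124973} = - \frac{72622819}{13094420994} \approx -0.0055461$)
$r = - \frac{72622819}{13094420994} \approx -0.0055461$
$O = - \frac{72622819}{13094420994} \approx -0.0055461$
$R = \frac{290491276}{6547210497}$ ($R = \left(-8\right) \left(- \frac{72622819}{13094420994}\right) = \frac{290491276}{6547210497} \approx 0.044369$)
$\frac{1}{R} = \frac{1}{\frac{290491276}{6547210497}} = \frac{6547210497}{290491276}$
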